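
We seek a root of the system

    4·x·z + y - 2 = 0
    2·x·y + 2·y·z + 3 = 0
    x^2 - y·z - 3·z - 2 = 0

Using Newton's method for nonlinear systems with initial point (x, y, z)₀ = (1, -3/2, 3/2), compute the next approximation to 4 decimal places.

(1.6220, -1.2057, -0.1316)

At (1, -3/2, 3/2): F = (2.5000, -4.5000, -3.2500).
Jacobian J = [[4·z, 1, 4·x], [2·y, 2·x + 2·z, 2·y], [2·x, -z, -y - 3]].
At the point, J = [[6.0000, 1.0000, 4.0000], [-3.0000, 5.0000, -3.0000], [2.0000, -1.5000, -1.5000]] (det J = -104.5000).
Solving J·Δ = −F gives Δ = (0.6220, 0.2943, -1.6316).
Then the next iterate is (x, y, z)₁ = (1.6220, -1.2057, -0.1316).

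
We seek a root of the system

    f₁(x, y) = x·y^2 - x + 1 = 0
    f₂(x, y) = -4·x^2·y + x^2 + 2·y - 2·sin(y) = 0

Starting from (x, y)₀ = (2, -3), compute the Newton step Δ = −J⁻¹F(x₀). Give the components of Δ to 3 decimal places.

At (2, -3): F = (17.000, 46.28224).
Jacobian J = [[y^2 - 1, 2·x·y], [-8·x·y + 2·x, -4·x^2 - 2·cos(y) + 2]].
At the point, J = [[8.000, -12.000], [52.000, -12.02002]] (det J = 527.83988).
Solving J·Δ = −F gives Δ = (-0.665, 0.973).

(-0.665, 0.973)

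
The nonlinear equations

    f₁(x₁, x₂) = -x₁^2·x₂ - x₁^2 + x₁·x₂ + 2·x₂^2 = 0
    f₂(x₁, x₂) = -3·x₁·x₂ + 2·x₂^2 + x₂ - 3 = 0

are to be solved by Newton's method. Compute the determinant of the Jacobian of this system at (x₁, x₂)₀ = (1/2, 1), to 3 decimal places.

J = [[-2·x₁·x₂ - 2·x₁ + x₂, -x₁^2 + x₁ + 4·x₂], [-3·x₂, -3·x₁ + 4·x₂ + 1]].
At the point, J = [[-1.000, 4.250], [-3.000, 3.500]].
det J = 9.250.

9.250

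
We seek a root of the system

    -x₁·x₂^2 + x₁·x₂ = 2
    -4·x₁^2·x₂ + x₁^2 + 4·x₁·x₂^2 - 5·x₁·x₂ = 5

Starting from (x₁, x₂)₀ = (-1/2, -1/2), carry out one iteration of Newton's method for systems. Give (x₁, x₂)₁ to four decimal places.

(-6.0000, 2.0000)

At (-1/2, -1/2): F = (-1.6250, -6.0000).
Jacobian J = [[-x₂^2 + x₂, -2·x₁·x₂ + x₁], [-8·x₁·x₂ + 2·x₁ + 4·x₂^2 - 5·x₂, -4·x₁^2 + 8·x₁·x₂ - 5·x₁]].
At the point, J = [[-0.7500, -1.0000], [0.5000, 3.5000]] (det J = -2.1250).
Solving J·Δ = −F gives Δ = (-5.5000, 2.5000).
Then the next iterate is (x₁, x₂)₁ = (-6.0000, 2.0000).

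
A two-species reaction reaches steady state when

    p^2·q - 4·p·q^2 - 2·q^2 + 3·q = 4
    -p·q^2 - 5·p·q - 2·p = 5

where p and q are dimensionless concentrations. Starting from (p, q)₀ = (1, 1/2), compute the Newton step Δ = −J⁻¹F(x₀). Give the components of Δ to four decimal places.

At (1, 1/2): F = (-3.5000, -9.7500).
Jacobian J = [[2·p·q - 4·q^2, p^2 - 8·p·q - 4·q + 3], [-q^2 - 5·q - 2, -2·p·q - 5·p]].
At the point, J = [[0.0000, -2.0000], [-4.7500, -6.0000]] (det J = -9.5000).
Solving J·Δ = −F gives Δ = (0.1579, -1.7500).

(0.1579, -1.7500)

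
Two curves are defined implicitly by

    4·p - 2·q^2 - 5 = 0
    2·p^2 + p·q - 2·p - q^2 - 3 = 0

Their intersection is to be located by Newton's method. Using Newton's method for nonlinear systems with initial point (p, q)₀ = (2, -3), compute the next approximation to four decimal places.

At (2, -3): F = (-15.0000, -14.0000).
Jacobian J = [[4, -4·q], [4·p + q - 2, p - 2·q]].
At the point, J = [[4.0000, 12.0000], [3.0000, 8.0000]] (det J = -4.0000).
Solving J·Δ = −F gives Δ = (12.0000, -2.7500).
Then the next iterate is (p, q)₁ = (14.0000, -5.7500).

(14.0000, -5.7500)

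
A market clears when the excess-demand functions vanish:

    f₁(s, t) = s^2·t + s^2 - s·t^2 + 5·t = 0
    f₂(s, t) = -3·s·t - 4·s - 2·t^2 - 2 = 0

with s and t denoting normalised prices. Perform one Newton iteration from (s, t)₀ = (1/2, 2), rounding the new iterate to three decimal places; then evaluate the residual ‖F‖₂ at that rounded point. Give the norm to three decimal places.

At (1/2, 2): F = (8.750, -15.000).
Jacobian J = [[2·s·t + 2·s - t^2, s^2 - 2·s·t + 5], [-3·t - 4, -3·s - 4·t]].
At the point, J = [[-1.000, 3.250], [-10.000, -9.500]] (det J = 42.000).
Solving J·Δ = −F gives Δ = (0.818, -2.440).
Then the next iterate is (s, t)₁ = (1.318, -0.440).
Re-evaluating at (1.318, -0.440): F = (-1.48238, -5.91944), so ‖F‖₂ = 6.102.

6.102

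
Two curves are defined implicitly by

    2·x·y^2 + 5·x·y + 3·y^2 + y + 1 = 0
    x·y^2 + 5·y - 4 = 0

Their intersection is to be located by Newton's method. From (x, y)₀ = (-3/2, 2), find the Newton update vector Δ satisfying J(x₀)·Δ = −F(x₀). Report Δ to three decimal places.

(-1.500, -6.000)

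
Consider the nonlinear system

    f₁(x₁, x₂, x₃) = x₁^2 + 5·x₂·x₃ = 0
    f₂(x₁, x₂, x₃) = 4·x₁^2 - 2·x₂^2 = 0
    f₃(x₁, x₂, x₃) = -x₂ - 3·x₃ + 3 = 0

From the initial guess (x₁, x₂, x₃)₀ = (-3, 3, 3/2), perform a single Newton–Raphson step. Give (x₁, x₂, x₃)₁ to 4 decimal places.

(-1.8409, 2.1818, 0.2727)

At (-3, 3, 3/2): F = (31.5000, 18.0000, -4.5000).
Jacobian J = [[2·x₁, 5·x₃, 5·x₂], [8·x₁, -4·x₂, 0], [0, -1, -3]].
At the point, J = [[-6.0000, 7.5000, 15.0000], [-24.0000, -12.0000, 0.0000], [0.0000, -1.0000, -3.0000]] (det J = -396.0000).
Solving J·Δ = −F gives Δ = (1.1591, -0.8182, -1.2273).
Then the next iterate is (x₁, x₂, x₃)₁ = (-1.8409, 2.1818, 0.2727).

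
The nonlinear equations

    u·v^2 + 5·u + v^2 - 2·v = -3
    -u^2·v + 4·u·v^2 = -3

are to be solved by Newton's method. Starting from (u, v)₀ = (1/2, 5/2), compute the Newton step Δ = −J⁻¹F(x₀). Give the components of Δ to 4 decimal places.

(1.0289, -3.9000)

At (1/2, 5/2): F = (9.8750, 14.8750).
Jacobian J = [[v^2 + 5, 2·u·v + 2·v - 2], [-2·u·v + 4·v^2, -u^2 + 8·u·v]].
At the point, J = [[11.2500, 5.5000], [22.5000, 9.7500]] (det J = -14.0625).
Solving J·Δ = −F gives Δ = (1.0289, -3.9000).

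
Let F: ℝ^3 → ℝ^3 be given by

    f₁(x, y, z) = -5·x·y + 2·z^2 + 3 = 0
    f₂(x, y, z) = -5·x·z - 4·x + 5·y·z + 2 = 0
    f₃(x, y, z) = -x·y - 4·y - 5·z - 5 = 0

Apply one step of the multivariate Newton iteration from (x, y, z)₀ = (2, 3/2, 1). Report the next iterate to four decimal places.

At (2, 3/2, 1): F = (-10.0000, -8.5000, -19.0000).
Jacobian J = [[-5·y, -5·x, 4·z], [-5·z - 4, 5·z, -5·x + 5·y], [-y, -x - 4, -5]].
At the point, J = [[-7.5000, -10.0000, 4.0000], [-9.0000, 5.0000, -2.5000], [-1.5000, -6.0000, -5.0000]] (det J = 958.5000).
Solving J·Δ = −F gives Δ = (-0.9744, -1.1299, -2.1518).
Then the next iterate is (x, y, z)₁ = (1.0256, 0.3701, -1.1518).

(1.0256, 0.3701, -1.1518)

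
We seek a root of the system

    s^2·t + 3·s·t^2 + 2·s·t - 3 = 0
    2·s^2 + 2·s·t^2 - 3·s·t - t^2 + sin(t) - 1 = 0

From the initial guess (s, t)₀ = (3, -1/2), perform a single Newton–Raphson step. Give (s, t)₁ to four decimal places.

(2.3866, 0.5428)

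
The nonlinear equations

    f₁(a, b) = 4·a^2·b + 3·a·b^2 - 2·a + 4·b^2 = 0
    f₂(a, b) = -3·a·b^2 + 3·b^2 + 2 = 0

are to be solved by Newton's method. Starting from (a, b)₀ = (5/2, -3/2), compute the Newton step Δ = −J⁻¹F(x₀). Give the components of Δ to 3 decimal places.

At (5/2, -3/2): F = (-16.625, -8.125).
Jacobian J = [[8·a·b + 3·b^2 - 2, 4·a^2 + 6·a·b + 8·b], [-3·b^2, -6·a·b + 6·b]].
At the point, J = [[-25.250, -9.500], [-6.750, 13.500]] (det J = -405.000).
Solving J·Δ = −F gives Δ = (-0.745, 0.229).

(-0.745, 0.229)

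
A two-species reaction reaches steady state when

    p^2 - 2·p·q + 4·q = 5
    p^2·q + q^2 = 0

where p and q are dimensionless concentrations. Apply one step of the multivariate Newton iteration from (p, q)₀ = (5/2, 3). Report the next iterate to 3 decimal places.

At (5/2, 3): F = (-1.750, 27.750).
Jacobian J = [[2·p - 2·q, -2·p + 4], [2·p·q, p^2 + 2·q]].
At the point, J = [[-1.000, -1.000], [15.000, 12.250]] (det J = 2.750).
Solving J·Δ = −F gives Δ = (-2.295, 0.545).
Then the next iterate is (p, q)₁ = (0.205, 3.545).

(0.205, 3.545)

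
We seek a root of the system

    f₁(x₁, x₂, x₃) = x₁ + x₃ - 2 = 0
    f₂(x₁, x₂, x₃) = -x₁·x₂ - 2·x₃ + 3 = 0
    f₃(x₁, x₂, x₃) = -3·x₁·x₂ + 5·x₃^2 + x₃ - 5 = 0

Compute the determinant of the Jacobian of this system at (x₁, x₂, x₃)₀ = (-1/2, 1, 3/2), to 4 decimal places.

J = [[1, 0, 1], [-x₂, -x₁, -2], [-3·x₂, -3·x₁, 10·x₃ + 1]].
At the point, J = [[1.0000, 0.0000, 1.0000], [-1.0000, 0.5000, -2.0000], [-3.0000, 1.5000, 16.0000]].
det J = 11.0000.

11.0000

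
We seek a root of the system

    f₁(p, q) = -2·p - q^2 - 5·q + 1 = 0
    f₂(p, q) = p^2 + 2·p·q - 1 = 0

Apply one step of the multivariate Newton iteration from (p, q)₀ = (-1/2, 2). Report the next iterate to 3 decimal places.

(-0.060, 0.569)

At (-1/2, 2): F = (-12.000, -2.750).
Jacobian J = [[-2, -2·q - 5], [2·p + 2·q, 2·p]].
At the point, J = [[-2.000, -9.000], [3.000, -1.000]] (det J = 29.000).
Solving J·Δ = −F gives Δ = (0.440, -1.431).
Then the next iterate is (p, q)₁ = (-0.060, 0.569).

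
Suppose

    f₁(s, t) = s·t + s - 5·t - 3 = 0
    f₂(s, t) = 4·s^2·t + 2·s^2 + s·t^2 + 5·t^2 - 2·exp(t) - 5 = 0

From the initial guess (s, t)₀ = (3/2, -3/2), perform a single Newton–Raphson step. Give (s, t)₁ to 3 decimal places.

At (3/2, -3/2): F = (3.750, 0.17874).
Jacobian J = [[t + 1, s - 5], [8·s·t + 4·s + t^2, 4·s^2 + 2·s·t + 10·t - 2·exp(t)]].
At the point, J = [[-0.500, -3.500], [-9.750, -10.94626]] (det J = -28.65187).
Solving J·Δ = −F gives Δ = (-1.411, 1.273).
Then the next iterate is (s, t)₁ = (0.089, -0.227).

(0.089, -0.227)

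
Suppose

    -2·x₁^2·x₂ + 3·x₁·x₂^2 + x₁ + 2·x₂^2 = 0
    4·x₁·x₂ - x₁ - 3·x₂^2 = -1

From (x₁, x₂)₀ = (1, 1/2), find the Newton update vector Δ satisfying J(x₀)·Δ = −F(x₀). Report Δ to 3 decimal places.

(-0.769, -0.481)

At (1, 1/2): F = (1.250, 1.250).
Jacobian J = [[-4·x₁·x₂ + 3·x₂^2 + 1, -2·x₁^2 + 6·x₁·x₂ + 4·x₂], [4·x₂ - 1, 4·x₁ - 6·x₂]].
At the point, J = [[-0.250, 3.000], [1.000, 1.000]] (det J = -3.250).
Solving J·Δ = −F gives Δ = (-0.769, -0.481).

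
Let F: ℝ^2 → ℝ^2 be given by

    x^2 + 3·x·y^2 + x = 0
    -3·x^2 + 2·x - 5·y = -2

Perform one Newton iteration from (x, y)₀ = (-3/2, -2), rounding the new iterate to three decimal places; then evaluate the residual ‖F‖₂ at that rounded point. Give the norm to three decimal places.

At (-3/2, -2): F = (-17.250, 2.250).
Jacobian J = [[2·x + 3·y^2 + 1, 6·x·y], [-6·x + 2, -5]].
At the point, J = [[10.000, 18.000], [11.000, -5.000]] (det J = -248.000).
Solving J·Δ = −F gives Δ = (0.184, 0.856).
Then the next iterate is (x, y)₁ = (-1.316, -1.144).
Re-evaluating at (-1.316, -1.144): F = (-4.75103, -0.10757), so ‖F‖₂ = 4.752.

4.752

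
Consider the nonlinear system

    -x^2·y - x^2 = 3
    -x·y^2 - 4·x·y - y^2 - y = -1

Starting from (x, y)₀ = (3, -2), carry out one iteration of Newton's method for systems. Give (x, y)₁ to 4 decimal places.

(0.8333, -2.7778)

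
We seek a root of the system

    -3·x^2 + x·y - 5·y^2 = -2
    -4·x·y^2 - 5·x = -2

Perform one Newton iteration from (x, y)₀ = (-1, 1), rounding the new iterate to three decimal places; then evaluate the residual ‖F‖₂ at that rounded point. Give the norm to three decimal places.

8.057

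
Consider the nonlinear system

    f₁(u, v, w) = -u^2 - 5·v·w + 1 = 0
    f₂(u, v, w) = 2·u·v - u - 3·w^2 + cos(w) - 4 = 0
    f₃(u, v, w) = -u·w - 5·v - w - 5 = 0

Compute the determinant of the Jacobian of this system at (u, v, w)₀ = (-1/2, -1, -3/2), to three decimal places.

234.209

J = [[-2·u, -5·w, -5·v], [2·v - 1, 2·u, -6·w - sin(w)], [-w, -5, -u - 1]].
At the point, J = [[1.000, 7.500, 5.000], [-3.000, -1.000, 9.99749], [1.500, -5.000, -0.500]].
det J = 234.209.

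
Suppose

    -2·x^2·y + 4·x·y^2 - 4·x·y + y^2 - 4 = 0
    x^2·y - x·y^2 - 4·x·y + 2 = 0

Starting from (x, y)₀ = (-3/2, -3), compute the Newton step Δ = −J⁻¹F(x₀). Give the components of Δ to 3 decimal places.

At (-3/2, -3): F = (-53.500, -9.250).
Jacobian J = [[-4·x·y + 4·y^2 - 4·y, -2·x^2 + 8·x·y - 4·x + 2·y], [2·x·y - y^2 - 4·y, x^2 - 2·x·y - 4·x]].
At the point, J = [[30.000, 31.500], [12.000, -0.750]] (det J = -400.500).
Solving J·Δ = −F gives Δ = (0.828, 0.910).

(0.828, 0.910)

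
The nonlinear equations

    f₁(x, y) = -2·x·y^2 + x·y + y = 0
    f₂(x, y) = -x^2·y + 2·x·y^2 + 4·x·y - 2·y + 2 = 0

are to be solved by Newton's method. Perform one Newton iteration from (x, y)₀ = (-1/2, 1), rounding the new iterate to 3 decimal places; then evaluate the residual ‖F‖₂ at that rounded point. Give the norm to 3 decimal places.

0.321

At (-1/2, 1): F = (1.500, -3.250).
Jacobian J = [[-2·y^2 + y, -4·x·y + x + 1], [-2·x·y + 2·y^2 + 4·y, -x^2 + 4·x·y + 4·x - 2]].
At the point, J = [[-1.000, 2.500], [7.000, -6.250]] (det J = -11.250).
Solving J·Δ = −F gives Δ = (-0.111, -0.644).
Then the next iterate is (x, y)₁ = (-0.611, 0.356).
Re-evaluating at (-0.611, 0.356): F = (0.29336, 0.13016), so ‖F‖₂ = 0.321.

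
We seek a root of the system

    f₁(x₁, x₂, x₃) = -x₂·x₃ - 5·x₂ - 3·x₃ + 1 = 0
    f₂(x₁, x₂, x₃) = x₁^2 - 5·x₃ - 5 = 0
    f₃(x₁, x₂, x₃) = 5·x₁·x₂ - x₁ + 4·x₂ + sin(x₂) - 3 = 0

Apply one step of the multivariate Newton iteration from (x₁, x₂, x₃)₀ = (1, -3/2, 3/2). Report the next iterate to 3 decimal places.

(0.469, 0.041, -1.013)

At (1, -3/2, 3/2): F = (6.250, -11.500, -18.49749).
Jacobian J = [[0, -x₃ - 5, -x₂ - 3], [2·x₁, 0, -5], [5·x₂ - 1, 5·x₁ + cos(x₂) + 4, 0]].
At the point, J = [[0.000, -6.500, -1.500], [2.000, 0.000, -5.000], [-8.500, 9.07074, 0.000]] (det J = -303.46221).
Solving J·Δ = −F gives Δ = (-0.531, 1.541, -2.513).
Then the next iterate is (x₁, x₂, x₃)₁ = (0.469, 0.041, -1.013).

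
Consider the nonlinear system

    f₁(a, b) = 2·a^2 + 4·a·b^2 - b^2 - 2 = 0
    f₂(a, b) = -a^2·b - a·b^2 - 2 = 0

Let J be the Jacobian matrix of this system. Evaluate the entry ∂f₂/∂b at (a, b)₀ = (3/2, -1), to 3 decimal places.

0.750

∂f₂/∂b = -a^2 - 2·a·b.
At (3/2, -1) this is 0.750.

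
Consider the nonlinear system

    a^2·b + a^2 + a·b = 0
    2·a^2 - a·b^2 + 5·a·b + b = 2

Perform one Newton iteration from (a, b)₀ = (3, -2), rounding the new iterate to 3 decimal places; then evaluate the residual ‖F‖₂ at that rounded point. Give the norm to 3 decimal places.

6.413

At (3, -2): F = (-15.000, -28.000).
Jacobian J = [[2·a·b + 2·a + b, a^2 + a], [4·a - b^2 + 5·b, -2·a·b + 5·a + 1]].
At the point, J = [[-8.000, 12.000], [-2.000, 28.000]] (det J = -200.000).
Solving J·Δ = −F gives Δ = (-0.420, 0.970).
Then the next iterate is (a, b)₁ = (2.580, -1.030).
Re-evaluating at (2.580, -1.030): F = (-2.85709, -5.74132), so ‖F‖₂ = 6.413.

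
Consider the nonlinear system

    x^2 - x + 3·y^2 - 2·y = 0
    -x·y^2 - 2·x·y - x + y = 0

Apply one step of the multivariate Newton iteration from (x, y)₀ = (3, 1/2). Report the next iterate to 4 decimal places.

At (3, 1/2): F = (5.7500, -6.2500).
Jacobian J = [[2·x - 1, 6·y - 2], [-y^2 - 2·y - 1, -2·x·y - 2·x + 1]].
At the point, J = [[5.0000, 1.0000], [-2.2500, -8.0000]] (det J = -37.7500).
Solving J·Δ = −F gives Δ = (-1.0530, -0.4851).
Then the next iterate is (x, y)₁ = (1.9470, 0.0149).

(1.9470, 0.0149)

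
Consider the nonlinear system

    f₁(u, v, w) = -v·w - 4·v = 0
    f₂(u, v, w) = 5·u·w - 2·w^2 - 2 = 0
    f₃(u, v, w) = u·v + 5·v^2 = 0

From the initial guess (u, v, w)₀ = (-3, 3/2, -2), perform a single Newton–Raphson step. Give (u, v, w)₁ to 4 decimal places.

(-0.4254, 0.6157, -2.8209)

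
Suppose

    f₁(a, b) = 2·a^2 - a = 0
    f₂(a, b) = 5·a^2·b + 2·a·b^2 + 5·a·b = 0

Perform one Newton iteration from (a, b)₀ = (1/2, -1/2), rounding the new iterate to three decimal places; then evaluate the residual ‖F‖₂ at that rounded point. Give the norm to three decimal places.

At (1/2, -1/2): F = (0.000, -1.625).
Jacobian J = [[4·a - 1, 0], [10·a·b + 2·b^2 + 5·b, 5·a^2 + 4·a·b + 5·a]].
At the point, J = [[1.000, 0.000], [-4.500, 2.750]] (det J = 2.750).
Solving J·Δ = −F gives Δ = (0.000, 0.591).
Then the next iterate is (a, b)₁ = (0.500, 0.091).
Re-evaluating at (0.500, 0.091): F = (0.000, 0.34953), so ‖F‖₂ = 0.350.

0.350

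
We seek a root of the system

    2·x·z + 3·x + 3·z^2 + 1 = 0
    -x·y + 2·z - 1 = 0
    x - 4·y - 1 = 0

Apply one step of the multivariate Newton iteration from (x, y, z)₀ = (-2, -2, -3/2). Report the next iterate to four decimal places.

(-0.2769, -0.3192, -0.9038)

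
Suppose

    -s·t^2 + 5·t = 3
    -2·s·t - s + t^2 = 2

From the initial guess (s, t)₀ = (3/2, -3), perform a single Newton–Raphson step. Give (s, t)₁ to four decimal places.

At (3/2, -3): F = (-31.5000, 14.5000).
Jacobian J = [[-t^2, -2·s·t + 5], [-2·t - 1, -2·s + 2·t]].
At the point, J = [[-9.0000, 14.0000], [5.0000, -9.0000]] (det J = 11.0000).
Solving J·Δ = −F gives Δ = (-7.3182, -2.4545).
Then the next iterate is (s, t)₁ = (-5.8182, -5.4545).

(-5.8182, -5.4545)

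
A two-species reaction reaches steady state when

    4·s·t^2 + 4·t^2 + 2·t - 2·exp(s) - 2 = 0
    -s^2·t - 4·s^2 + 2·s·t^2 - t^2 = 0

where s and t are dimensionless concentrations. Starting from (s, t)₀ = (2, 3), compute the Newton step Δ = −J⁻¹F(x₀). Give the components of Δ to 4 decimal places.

(-1.3838, -0.9170)

At (2, 3): F = (97.221888, -1.0000).
Jacobian J = [[4·t^2 - 2·exp(s), 8·s·t + 8·t + 2], [-2·s·t - 8·s + 2·t^2, -s^2 + 4·s·t - 2·t]].
At the point, J = [[21.221888, 74.0000], [-10.0000, 14.0000]] (det J = 1037.106429).
Solving J·Δ = −F gives Δ = (-1.3838, -0.9170).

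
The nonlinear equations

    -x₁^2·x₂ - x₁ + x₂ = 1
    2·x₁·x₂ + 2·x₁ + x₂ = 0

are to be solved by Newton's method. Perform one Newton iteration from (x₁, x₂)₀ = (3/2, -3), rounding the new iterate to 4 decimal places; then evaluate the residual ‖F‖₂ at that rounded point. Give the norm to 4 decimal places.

At (3/2, -3): F = (1.2500, -9.0000).
Jacobian J = [[-2·x₁·x₂ - 1, -x₁^2 + 1], [2·x₂ + 2, 2·x₁ + 1]].
At the point, J = [[8.0000, -1.2500], [-4.0000, 4.0000]] (det J = 27.0000).
Solving J·Δ = −F gives Δ = (0.2315, 2.4815).
Then the next iterate is (x₁, x₂)₁ = (1.7315, -0.5185).
Re-evaluating at (1.7315, -0.5185): F = (-1.695489, 1.148935), so ‖F‖₂ = 2.0481.

2.0481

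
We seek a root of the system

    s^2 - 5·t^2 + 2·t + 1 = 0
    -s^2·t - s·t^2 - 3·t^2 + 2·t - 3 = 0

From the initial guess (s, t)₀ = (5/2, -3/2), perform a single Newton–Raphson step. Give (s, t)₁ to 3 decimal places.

At (5/2, -3/2): F = (-7.000, -9.000).
Jacobian J = [[2·s, -10·t + 2], [-2·s·t - t^2, -s^2 - 2·s·t - 6·t + 2]].
At the point, J = [[5.000, 17.000], [5.250, 12.250]] (det J = -28.000).
Solving J·Δ = −F gives Δ = (2.402, -0.295).
Then the next iterate is (s, t)₁ = (4.902, -1.795).

(4.902, -1.795)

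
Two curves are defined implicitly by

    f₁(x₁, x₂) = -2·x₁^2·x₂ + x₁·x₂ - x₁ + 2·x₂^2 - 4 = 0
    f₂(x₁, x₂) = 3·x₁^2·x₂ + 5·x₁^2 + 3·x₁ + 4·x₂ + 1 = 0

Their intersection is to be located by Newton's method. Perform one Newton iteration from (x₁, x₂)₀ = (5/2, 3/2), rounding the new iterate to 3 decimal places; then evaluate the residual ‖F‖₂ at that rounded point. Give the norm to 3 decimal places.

20.704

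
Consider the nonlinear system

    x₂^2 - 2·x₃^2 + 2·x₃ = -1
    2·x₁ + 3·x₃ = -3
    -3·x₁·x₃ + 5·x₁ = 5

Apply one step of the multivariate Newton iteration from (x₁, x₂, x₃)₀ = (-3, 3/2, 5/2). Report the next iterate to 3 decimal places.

(-4.294, 1.217, 1.863)

At (-3, 3/2, 5/2): F = (-4.250, 4.500, 2.500).
Jacobian J = [[0, 2·x₂, -4·x₃ + 2], [2, 0, 3], [-3·x₃ + 5, 0, -3·x₁]].
At the point, J = [[0.000, 3.000, -8.000], [2.000, 0.000, 3.000], [-2.500, 0.000, 9.000]] (det J = -76.500).
Solving J·Δ = −F gives Δ = (-1.294, -0.283, -0.637).
Then the next iterate is (x₁, x₂, x₃)₁ = (-4.294, 1.217, 1.863).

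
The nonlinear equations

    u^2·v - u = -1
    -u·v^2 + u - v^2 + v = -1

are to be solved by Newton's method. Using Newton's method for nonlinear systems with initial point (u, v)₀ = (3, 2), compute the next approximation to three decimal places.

At (3, 2): F = (16.000, -10.000).
Jacobian J = [[2·u·v - 1, u^2], [-v^2 + 1, -2·u·v - 2·v + 1]].
At the point, J = [[11.000, 9.000], [-3.000, -15.000]] (det J = -138.000).
Solving J·Δ = −F gives Δ = (-1.087, -0.449).
Then the next iterate is (u, v)₁ = (1.913, 1.551).

(1.913, 1.551)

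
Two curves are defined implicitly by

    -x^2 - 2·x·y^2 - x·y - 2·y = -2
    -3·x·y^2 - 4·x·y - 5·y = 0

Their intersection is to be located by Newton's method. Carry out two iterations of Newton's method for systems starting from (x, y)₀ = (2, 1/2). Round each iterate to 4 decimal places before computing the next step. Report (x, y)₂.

At (2, 1/2): F = (-5.0000, -8.0000).
Jacobian J = [[-2·x - 2·y^2 - y, -4·x·y - x - 2], [-3·y^2 - 4·y, -6·x·y - 4·x - 5]].
At the point, J = [[-5.0000, -8.0000], [-2.7500, -19.0000]] (det J = 73.0000).
Solving J·Δ = −F gives Δ = (-0.4247, -0.3596).
Then the next iterate is (x, y)₁ = (1.5753, 0.1404).
Round to (1.5753, 0.1404) and repeat: F = (-1.045647, -1.679846), J = [[-3.330424, -4.459988], [-0.620736, -12.628233]].
Δ = (-0.1454, -0.1259), so (x, y)₂ = (1.4299, 0.0145).

(1.4299, 0.0145)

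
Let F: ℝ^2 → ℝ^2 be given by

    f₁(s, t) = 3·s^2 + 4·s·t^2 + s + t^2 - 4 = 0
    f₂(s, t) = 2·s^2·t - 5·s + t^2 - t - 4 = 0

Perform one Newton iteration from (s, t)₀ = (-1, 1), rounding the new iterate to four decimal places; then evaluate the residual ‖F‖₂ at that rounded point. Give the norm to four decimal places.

At (-1, 1): F = (-5.0000, 3.0000).
Jacobian J = [[6·s + 4·t^2 + 1, 8·s·t + 2·t], [4·s·t - 5, 2·s^2 + 2·t - 1]].
At the point, J = [[-1.0000, -6.0000], [-9.0000, 3.0000]] (det J = -57.0000).
Solving J·Δ = −F gives Δ = (0.0526, -0.8421).
Then the next iterate is (s, t)₁ = (-0.9474, 0.1579).
Re-evaluating at (-0.9474, 0.1579): F = (-2.324251, 0.887484), so ‖F‖₂ = 2.4879.

2.4879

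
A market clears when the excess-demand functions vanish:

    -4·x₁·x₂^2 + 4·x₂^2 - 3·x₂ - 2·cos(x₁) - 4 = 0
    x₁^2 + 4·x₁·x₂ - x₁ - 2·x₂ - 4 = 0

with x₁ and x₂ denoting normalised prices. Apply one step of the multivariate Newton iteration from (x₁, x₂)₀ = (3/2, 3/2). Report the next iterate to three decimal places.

(2.132, -0.452)

At (3/2, 3/2): F = (-13.14147, 2.750).
Jacobian J = [[-4·x₂^2 + 2·sin(x₁), -8·x₁·x₂ + 8·x₂ - 3], [2·x₁ + 4·x₂ - 1, 4·x₁ - 2]].
At the point, J = [[-7.00501, -9.000], [8.000, 4.000]] (det J = 43.97996).
Solving J·Δ = −F gives Δ = (0.632, -1.952).
Then the next iterate is (x₁, x₂)₁ = (2.132, -0.452).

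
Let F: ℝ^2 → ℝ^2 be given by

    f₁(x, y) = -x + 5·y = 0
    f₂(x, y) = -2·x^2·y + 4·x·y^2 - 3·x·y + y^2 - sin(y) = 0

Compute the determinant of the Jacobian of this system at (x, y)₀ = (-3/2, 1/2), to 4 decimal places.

-6.6224

J = [[-1, 5], [-4·x·y + 4·y^2 - 3·y, -2·x^2 + 8·x·y - 3·x + 2·y - cos(y)]].
At the point, J = [[-1.0000, 5.0000], [2.5000, -5.877583]].
det J = -6.6224.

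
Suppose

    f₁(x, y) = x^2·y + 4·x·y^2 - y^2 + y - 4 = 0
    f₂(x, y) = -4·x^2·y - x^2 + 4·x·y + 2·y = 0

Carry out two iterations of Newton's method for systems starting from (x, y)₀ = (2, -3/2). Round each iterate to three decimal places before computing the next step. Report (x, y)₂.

(1.643, -1.244)

At (2, -3/2): F = (4.250, 5.000).
Jacobian J = [[2·x·y + 4·y^2, x^2 + 8·x·y - 2·y + 1], [-8·x·y - 2·x + 4·y, -4·x^2 + 4·x + 2]].
At the point, J = [[3.000, -16.000], [14.000, -6.000]] (det J = 206.000).
Solving J·Δ = −F gives Δ = (-0.265, 0.216).
Then the next iterate is (x, y)₁ = (1.735, -1.284).
Round to (1.735, -1.284) and repeat: F = (0.64389, 0.97133), J = [[2.13914, -11.24370], [9.21592, -3.10090]].
Δ = (-0.092, 0.040), so (x, y)₂ = (1.643, -1.244).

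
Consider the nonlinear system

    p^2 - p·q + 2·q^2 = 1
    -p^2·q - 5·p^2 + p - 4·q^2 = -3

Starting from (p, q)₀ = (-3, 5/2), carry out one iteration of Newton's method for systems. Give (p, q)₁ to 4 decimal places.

At (-3, 5/2): F = (28.0000, -92.5000).
Jacobian J = [[2·p - q, -p + 4·q], [-2·p·q - 10·p + 1, -p^2 - 8·q]].
At the point, J = [[-8.5000, 13.0000], [46.0000, -29.0000]] (det J = -351.5000).
Solving J·Δ = −F gives Δ = (1.1110, -1.4275).
Then the next iterate is (p, q)₁ = (-1.8890, 1.0725).

(-1.8890, 1.0725)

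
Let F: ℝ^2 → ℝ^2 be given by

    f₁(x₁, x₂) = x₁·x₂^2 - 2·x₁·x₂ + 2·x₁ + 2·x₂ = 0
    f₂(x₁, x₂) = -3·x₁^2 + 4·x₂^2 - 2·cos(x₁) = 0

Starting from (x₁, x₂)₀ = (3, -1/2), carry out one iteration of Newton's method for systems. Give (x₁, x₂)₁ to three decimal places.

At (3, -1/2): F = (8.750, -24.02002).
Jacobian J = [[x₂^2 - 2·x₂ + 2, 2·x₁·x₂ - 2·x₁ + 2], [-6·x₁ + 2·sin(x₁), 8·x₂]].
At the point, J = [[3.250, -7.000], [-17.71776, -4.000]] (det J = -137.02432).
Solving J·Δ = −F gives Δ = (-1.483, 0.562).
Then the next iterate is (x₁, x₂)₁ = (1.517, 0.062).

(1.517, 0.062)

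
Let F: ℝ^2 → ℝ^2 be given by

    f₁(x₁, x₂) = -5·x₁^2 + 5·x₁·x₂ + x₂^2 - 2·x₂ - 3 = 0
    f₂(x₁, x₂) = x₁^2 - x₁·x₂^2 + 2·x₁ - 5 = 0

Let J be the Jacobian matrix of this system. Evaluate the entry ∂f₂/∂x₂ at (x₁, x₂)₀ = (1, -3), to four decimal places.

∂f₂/∂x₂ = -2·x₁·x₂.
At (1, -3) this is 6.0000.

6.0000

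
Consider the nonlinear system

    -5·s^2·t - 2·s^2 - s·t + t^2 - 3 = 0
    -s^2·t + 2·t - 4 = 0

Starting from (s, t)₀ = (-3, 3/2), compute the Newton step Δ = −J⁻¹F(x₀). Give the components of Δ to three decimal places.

(0.180, -1.840)

At (-3, 3/2): F = (-81.750, -14.500).
Jacobian J = [[-10·s·t - 4·s - t, -5·s^2 - s + 2·t], [-2·s·t, -s^2 + 2]].
At the point, J = [[55.500, -39.000], [9.000, -7.000]] (det J = -37.500).
Solving J·Δ = −F gives Δ = (0.180, -1.840).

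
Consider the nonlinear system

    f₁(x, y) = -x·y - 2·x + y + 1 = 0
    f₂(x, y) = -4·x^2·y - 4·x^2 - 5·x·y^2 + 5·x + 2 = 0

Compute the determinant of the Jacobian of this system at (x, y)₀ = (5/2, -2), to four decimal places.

7.5000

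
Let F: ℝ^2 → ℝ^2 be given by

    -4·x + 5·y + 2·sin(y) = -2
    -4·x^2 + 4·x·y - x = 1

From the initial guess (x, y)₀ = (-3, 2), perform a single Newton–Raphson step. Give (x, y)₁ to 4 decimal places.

(-3.8386, -4.9998)

At (-3, 2): F = (25.818595, -58.0000).
Jacobian J = [[-4, 2·cos(y) + 5], [-8·x + 4·y - 1, 4·x]].
At the point, J = [[-4.0000, 4.167706], [31.0000, -12.0000]] (det J = -81.198896).
Solving J·Δ = −F gives Δ = (-0.8386, -6.9998).
Then the next iterate is (x, y)₁ = (-3.8386, -4.9998).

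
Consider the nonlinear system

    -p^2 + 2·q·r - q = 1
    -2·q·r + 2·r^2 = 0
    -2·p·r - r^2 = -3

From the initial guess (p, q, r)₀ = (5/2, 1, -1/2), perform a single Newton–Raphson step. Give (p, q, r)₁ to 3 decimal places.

At (5/2, 1, -1/2): F = (-9.250, 1.500, 5.250).
Jacobian J = [[-2·p, 2·r - 1, 2·q], [0, -2·r, -2·q + 4·r], [-2·r, 0, -2·p - 2·r]].
At the point, J = [[-5.000, -2.000, 2.000], [0.000, 1.000, -4.000], [1.000, 0.000, -4.000]] (det J = 26.000).
Solving J·Δ = −F gives Δ = (-2.173, 1.577, 0.769).
Then the next iterate is (p, q, r)₁ = (0.327, 2.577, 0.269).

(0.327, 2.577, 0.269)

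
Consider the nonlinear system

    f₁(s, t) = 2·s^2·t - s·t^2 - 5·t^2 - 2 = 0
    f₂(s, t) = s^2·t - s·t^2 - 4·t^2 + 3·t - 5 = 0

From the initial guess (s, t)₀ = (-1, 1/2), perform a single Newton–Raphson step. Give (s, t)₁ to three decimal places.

At (-1, 1/2): F = (-2.000, -3.750).
Jacobian J = [[4·s·t - t^2, 2·s^2 - 2·s·t - 10·t], [2·s·t - t^2, s^2 - 2·s·t - 8·t + 3]].
At the point, J = [[-2.250, -2.000], [-1.250, 1.000]] (det J = -4.750).
Solving J·Δ = −F gives Δ = (-2.000, 1.250).
Then the next iterate is (s, t)₁ = (-3.000, 1.750).

(-3.000, 1.750)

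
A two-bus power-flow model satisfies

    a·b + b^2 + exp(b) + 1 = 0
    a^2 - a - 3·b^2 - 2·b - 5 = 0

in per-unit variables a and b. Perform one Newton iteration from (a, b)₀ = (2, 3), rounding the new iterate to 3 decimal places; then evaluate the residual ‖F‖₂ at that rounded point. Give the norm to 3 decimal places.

At (2, 3): F = (36.08554, -36.000).
Jacobian J = [[b, a + 2·b + exp(b)], [2·a - 1, -6·b - 2]].
At the point, J = [[3.000, 28.08554], [3.000, -20.000]] (det J = -144.25661).
Solving J·Δ = −F gives Δ = (2.006, -1.499).
Then the next iterate is (a, b)₁ = (4.006, 1.501).
Re-evaluating at (4.006, 1.501): F = (13.75218, -2.71897), so ‖F‖₂ = 14.018.

14.018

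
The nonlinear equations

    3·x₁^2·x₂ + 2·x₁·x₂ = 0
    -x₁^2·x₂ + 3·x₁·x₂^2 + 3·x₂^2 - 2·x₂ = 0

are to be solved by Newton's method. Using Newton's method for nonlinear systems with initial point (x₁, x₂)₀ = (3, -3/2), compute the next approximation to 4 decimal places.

At (3, -3/2): F = (-49.5000, 43.5000).
Jacobian J = [[6·x₁·x₂ + 2·x₂, 3·x₁^2 + 2·x₁], [-2·x₁·x₂ + 3·x₂^2, -x₁^2 + 6·x₁·x₂ + 6·x₂ - 2]].
At the point, J = [[-30.0000, 33.0000], [15.7500, -47.0000]] (det J = 890.2500).
Solving J·Δ = −F gives Δ = (-1.0008, 0.5901).
Then the next iterate is (x₁, x₂)₁ = (1.9992, -0.9099).

(1.9992, -0.9099)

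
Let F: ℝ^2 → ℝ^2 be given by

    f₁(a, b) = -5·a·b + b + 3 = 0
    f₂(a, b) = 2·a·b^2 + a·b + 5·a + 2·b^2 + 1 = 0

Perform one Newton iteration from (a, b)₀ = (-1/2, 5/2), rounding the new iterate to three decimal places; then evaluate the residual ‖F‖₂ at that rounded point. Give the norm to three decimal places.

At (-1/2, 5/2): F = (11.750, 3.500).
Jacobian J = [[-5·b, -5·a + 1], [2·b^2 + b + 5, 4·a·b + a + 4·b]].
At the point, J = [[-12.500, 3.500], [20.000, 4.500]] (det J = -126.250).
Solving J·Δ = −F gives Δ = (0.322, -2.208).
Then the next iterate is (a, b)₁ = (-0.178, 0.292).
Re-evaluating at (-0.178, 0.292): F = (3.55188, 0.19820), so ‖F‖₂ = 3.557.

3.557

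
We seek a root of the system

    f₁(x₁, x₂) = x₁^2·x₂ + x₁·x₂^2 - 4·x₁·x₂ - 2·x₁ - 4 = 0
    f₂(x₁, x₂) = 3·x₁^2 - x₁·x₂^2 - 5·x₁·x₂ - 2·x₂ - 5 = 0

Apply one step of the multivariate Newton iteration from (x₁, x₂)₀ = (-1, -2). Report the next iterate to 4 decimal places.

At (-1, -2): F = (-16.0000, -4.0000).
Jacobian J = [[2·x₁·x₂ + x₂^2 - 4·x₂ - 2, x₁^2 + 2·x₁·x₂ - 4·x₁], [6·x₁ - x₂^2 - 5·x₂, -2·x₁·x₂ - 5·x₁ - 2]].
At the point, J = [[14.0000, 9.0000], [0.0000, -1.0000]] (det J = -14.0000).
Solving J·Δ = −F gives Δ = (3.7143, -4.0000).
Then the next iterate is (x₁, x₂)₁ = (2.7143, -6.0000).

(2.7143, -6.0000)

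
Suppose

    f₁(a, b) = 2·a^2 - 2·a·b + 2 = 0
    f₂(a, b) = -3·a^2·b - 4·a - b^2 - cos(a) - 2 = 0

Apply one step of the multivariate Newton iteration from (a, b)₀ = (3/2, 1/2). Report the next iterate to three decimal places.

(0.295, 0.158)

At (3/2, 1/2): F = (5.000, -11.69574).
Jacobian J = [[4·a - 2·b, -2·a], [-6·a·b + sin(a) - 4, -3·a^2 - 2·b]].
At the point, J = [[5.000, -3.000], [-7.50251, -7.750]] (det J = -61.25752).
Solving J·Δ = −F gives Δ = (-1.205, -0.342).
Then the next iterate is (a, b)₁ = (0.295, 0.158).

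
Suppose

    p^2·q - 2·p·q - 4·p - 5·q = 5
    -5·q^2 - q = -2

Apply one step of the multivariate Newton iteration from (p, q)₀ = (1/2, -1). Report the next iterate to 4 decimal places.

(-0.3426, -0.7778)

At (1/2, -1): F = (-1.2500, -2.0000).
Jacobian J = [[2·p·q - 2·q - 4, p^2 - 2·p - 5], [0, -10·q - 1]].
At the point, J = [[-3.0000, -5.7500], [0.0000, 9.0000]] (det J = -27.0000).
Solving J·Δ = −F gives Δ = (-0.8426, 0.2222).
Then the next iterate is (p, q)₁ = (-0.3426, -0.7778).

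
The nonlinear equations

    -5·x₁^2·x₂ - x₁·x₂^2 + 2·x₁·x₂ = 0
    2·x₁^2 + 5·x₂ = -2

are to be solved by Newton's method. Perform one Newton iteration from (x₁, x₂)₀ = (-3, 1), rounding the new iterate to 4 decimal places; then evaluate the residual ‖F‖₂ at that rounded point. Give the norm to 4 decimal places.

11.3885

At (-3, 1): F = (-48.0000, 25.0000).
Jacobian J = [[-10·x₁·x₂ - x₂^2 + 2·x₂, -5·x₁^2 - 2·x₁·x₂ + 2·x₁], [4·x₁, 5]].
At the point, J = [[31.0000, -45.0000], [-12.0000, 5.0000]] (det J = -385.0000).
Solving J·Δ = −F gives Δ = (2.2987, 0.5169).
Then the next iterate is (x₁, x₂)₁ = (-0.7013, 1.5169).
Re-evaluating at (-0.7013, 1.5169): F = (-4.244144, 10.568143), so ‖F‖₂ = 11.3885.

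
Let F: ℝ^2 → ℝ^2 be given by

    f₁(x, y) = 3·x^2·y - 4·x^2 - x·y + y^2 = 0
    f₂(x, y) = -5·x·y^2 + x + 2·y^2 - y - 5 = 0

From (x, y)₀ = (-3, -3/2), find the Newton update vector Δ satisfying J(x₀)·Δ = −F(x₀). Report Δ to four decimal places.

(1.3198, 0.3504)

At (-3, -3/2): F = (-78.7500, 31.7500).
Jacobian J = [[6·x·y - 8·x - y, 3·x^2 - x + 2·y], [-5·y^2 + 1, -10·x·y + 4·y - 1]].
At the point, J = [[52.5000, 27.0000], [-10.2500, -52.0000]] (det J = -2453.2500).
Solving J·Δ = −F gives Δ = (1.3198, 0.3504).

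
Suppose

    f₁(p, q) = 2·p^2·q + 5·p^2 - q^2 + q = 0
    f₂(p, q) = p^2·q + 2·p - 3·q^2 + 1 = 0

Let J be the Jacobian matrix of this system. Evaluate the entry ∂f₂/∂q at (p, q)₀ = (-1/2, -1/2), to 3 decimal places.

∂f₂/∂q = p^2 - 6·q.
At (-1/2, -1/2) this is 3.250.

3.250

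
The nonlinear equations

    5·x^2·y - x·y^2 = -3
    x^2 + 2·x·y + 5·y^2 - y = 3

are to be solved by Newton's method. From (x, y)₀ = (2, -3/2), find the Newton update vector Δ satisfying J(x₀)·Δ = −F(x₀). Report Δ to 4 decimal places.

(-0.4889, 0.6051)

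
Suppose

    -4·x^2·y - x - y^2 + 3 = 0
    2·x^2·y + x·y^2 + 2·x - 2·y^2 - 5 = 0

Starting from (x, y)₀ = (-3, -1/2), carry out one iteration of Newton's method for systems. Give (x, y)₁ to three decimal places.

(-22.268, 7.335)

At (-3, -1/2): F = (23.750, -21.250).
Jacobian J = [[-8·x·y - 1, -4·x^2 - 2·y], [4·x·y + y^2 + 2, 2·x^2 + 2·x·y - 4·y]].
At the point, J = [[-13.000, -35.000], [8.250, 23.000]] (det J = -10.250).
Solving J·Δ = −F gives Δ = (-19.268, 7.835).
Then the next iterate is (x, y)₁ = (-22.268, 7.335).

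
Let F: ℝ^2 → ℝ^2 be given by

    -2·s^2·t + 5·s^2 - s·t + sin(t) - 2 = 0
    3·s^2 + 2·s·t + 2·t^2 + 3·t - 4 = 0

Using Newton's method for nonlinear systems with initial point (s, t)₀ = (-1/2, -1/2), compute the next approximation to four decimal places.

(-1.4375, -4.9746)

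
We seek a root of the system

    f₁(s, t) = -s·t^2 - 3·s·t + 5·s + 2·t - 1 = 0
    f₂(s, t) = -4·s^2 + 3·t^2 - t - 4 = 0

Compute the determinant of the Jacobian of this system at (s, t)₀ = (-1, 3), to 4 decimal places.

-309.0000

J = [[-t^2 - 3·t + 5, -2·s·t - 3·s + 2], [-8·s, 6·t - 1]].
At the point, J = [[-13.0000, 11.0000], [8.0000, 17.0000]].
det J = -309.0000.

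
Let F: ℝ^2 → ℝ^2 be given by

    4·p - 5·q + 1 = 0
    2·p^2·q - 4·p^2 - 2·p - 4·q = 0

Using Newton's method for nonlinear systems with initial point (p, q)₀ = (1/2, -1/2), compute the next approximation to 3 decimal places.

(0.082, 0.265)

At (1/2, -1/2): F = (5.500, -0.250).
Jacobian J = [[4, -5], [4·p·q - 8·p - 2, 2·p^2 - 4]].
At the point, J = [[4.000, -5.000], [-7.000, -3.500]] (det J = -49.000).
Solving J·Δ = −F gives Δ = (-0.418, 0.765).
Then the next iterate is (p, q)₁ = (0.082, 0.265).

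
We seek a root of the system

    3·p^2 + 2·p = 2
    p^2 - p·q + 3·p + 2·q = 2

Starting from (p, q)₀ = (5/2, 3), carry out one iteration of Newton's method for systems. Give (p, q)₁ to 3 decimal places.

(1.221, 10.706)

At (5/2, 3): F = (21.750, 10.250).
Jacobian J = [[6·p + 2, 0], [2·p - q + 3, -p + 2]].
At the point, J = [[17.000, 0.000], [5.000, -0.500]] (det J = -8.500).
Solving J·Δ = −F gives Δ = (-1.279, 7.706).
Then the next iterate is (p, q)₁ = (1.221, 10.706).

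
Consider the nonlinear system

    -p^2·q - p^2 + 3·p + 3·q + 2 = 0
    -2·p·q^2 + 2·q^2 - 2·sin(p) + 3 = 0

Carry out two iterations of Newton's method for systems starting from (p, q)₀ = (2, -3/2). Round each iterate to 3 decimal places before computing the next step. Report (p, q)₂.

(1.307, -2.521)

At (2, -3/2): F = (5.500, -3.31859).
Jacobian J = [[-2·p·q - 2·p + 3, -p^2 + 3], [-2·q^2 - 2·cos(p), -4·p·q + 4·q]].
At the point, J = [[5.000, -1.000], [-3.66771, 6.000]] (det J = 26.33229).
Solving J·Δ = −F gives Δ = (-1.127, -0.136).
Then the next iterate is (p, q)₁ = (0.873, -1.636).
Round to (0.873, -1.636) and repeat: F = (0.19571, 2.14731), J = [[4.11046, 2.23787], [-6.63805, -0.83109]].
Δ = (0.434, -0.885), so (p, q)₂ = (1.307, -2.521).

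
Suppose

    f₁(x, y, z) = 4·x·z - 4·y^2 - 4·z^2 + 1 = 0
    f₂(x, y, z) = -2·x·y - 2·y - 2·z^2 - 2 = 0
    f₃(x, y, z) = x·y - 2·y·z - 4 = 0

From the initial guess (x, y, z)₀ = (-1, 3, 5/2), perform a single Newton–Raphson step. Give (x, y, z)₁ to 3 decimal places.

(8.000, 10.683, -4.350)

At (-1, 3, 5/2): F = (-70.000, -14.500, -22.000).
Jacobian J = [[4·z, -8·y, 4·x - 8·z], [-2·y, -2·x - 2, -4·z], [y, x - 2·z, -2·y]].
At the point, J = [[10.000, -24.000, -24.000], [-6.000, 0.000, -10.000], [3.000, -6.000, -6.000]] (det J = 120.000).
Solving J·Δ = −F gives Δ = (9.000, 7.683, -6.850).
Then the next iterate is (x, y, z)₁ = (8.000, 10.683, -4.350).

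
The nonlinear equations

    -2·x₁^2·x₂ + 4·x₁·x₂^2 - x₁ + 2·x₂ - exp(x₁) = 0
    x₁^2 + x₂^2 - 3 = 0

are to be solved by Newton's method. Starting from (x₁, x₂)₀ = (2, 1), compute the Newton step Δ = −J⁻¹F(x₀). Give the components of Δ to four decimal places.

(-0.5369, 0.0738)

At (2, 1): F = (-7.389056, 2.0000).
Jacobian J = [[-4·x₁·x₂ + 4·x₂^2 - exp(x₁) - 1, -2·x₁^2 + 8·x₁·x₂ + 2], [2·x₁, 2·x₂]].
At the point, J = [[-12.389056, 10.0000], [4.0000, 2.0000]] (det J = -64.778112).
Solving J·Δ = −F gives Δ = (-0.5369, 0.0738).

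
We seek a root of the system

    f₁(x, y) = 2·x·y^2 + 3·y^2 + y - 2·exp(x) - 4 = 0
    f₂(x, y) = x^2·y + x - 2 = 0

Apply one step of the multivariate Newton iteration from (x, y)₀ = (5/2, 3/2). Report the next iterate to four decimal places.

(1.6021, 1.1411)

At (5/2, 3/2): F = (-8.864988, 9.8750).
Jacobian J = [[2·y^2 - 2·exp(x), 4·x·y + 6·y + 1], [2·x·y + 1, x^2]].
At the point, J = [[-19.864988, 25.0000], [8.5000, 6.2500]] (det J = -336.656175).
Solving J·Δ = −F gives Δ = (-0.8979, -0.3589).
Then the next iterate is (x, y)₁ = (1.6021, 1.1411).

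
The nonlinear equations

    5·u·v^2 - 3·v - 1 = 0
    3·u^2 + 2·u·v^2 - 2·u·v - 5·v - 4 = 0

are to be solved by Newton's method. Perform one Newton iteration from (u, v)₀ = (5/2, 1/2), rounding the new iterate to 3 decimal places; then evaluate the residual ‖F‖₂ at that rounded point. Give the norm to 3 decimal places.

1.685

At (5/2, 1/2): F = (0.625, 11.000).
Jacobian J = [[5·v^2, 10·u·v - 3], [6·u + 2·v^2 - 2·v, 4·u·v - 2·u - 5]].
At the point, J = [[1.250, 9.500], [14.500, -5.000]] (det J = -144.000).
Solving J·Δ = −F gives Δ = (-0.747, 0.033).
Then the next iterate is (u, v)₁ = (1.753, 0.533).
Re-evaluating at (1.753, 0.533): F = (-0.10896, 1.68135), so ‖F‖₂ = 1.685.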